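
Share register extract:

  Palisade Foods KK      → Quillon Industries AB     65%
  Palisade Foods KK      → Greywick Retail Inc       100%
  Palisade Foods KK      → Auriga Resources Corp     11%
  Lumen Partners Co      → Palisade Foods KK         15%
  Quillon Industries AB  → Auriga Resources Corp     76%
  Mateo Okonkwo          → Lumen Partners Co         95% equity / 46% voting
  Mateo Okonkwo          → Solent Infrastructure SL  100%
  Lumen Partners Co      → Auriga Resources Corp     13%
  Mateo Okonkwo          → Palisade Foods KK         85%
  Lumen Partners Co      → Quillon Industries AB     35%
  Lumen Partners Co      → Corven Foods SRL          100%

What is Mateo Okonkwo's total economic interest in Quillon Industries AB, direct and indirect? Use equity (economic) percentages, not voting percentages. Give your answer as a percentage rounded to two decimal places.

Mateo reaches Quillon along 3 paths.
Via Lumen: 95% × 35% = 33.25%.
Via Lumen → Palisade: 95% × 15% × 65% = 9.2625%.
Via Palisade: 85% × 65% = 55.25%.
Total: 33.25% + 9.2625% + 55.25% = 97.7625%.
Rounded: 97.76%.

97.76%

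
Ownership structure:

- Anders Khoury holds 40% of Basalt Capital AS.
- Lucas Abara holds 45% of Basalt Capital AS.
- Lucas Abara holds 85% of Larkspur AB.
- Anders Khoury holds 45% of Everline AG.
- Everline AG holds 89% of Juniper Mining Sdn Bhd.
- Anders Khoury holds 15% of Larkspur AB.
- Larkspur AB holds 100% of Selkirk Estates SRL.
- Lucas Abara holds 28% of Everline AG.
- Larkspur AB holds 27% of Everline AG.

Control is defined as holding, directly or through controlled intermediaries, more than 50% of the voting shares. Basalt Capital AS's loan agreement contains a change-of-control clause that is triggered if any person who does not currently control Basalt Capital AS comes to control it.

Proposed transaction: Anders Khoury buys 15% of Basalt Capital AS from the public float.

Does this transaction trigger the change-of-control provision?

Yes

The purchase changes only Anders's holdings, so Anders is the only person who could newly come to control Basalt.
Anders's largest direct stake is 45% in Everline, which does not meet the threshold, so Anders controls no company.
In Basalt, Anders's side holds only 40%, not > 50%.
So before the transaction, Anders does not control Basalt.
After the purchase, Anders's direct stake in Basalt rises to 40% + 15% = 55%.
Anders holds 55% of Basalt, so Anders controls Basalt.
Anders did not control Basalt before and does after, so the clause is triggered.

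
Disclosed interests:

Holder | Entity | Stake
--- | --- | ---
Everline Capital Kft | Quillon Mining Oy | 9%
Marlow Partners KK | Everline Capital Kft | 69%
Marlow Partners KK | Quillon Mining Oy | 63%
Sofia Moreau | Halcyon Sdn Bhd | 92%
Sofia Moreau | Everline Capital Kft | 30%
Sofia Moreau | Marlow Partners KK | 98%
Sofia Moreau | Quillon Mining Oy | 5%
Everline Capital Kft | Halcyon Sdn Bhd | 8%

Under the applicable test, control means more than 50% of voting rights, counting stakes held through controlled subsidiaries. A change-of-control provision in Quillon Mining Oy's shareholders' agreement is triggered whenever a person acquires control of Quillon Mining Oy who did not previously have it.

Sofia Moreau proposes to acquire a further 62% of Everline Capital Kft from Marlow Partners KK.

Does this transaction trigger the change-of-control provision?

The purchase adds only to Sofia's holdings (Marlow's stake shrinks), so Sofia is the only person who could newly come to control Quillon.
Sofia holds 98% of Marlow, so Sofia controls Marlow.
Marlow and Sofia together hold 69% + 30% = 99% of Everline, so Sofia controls Everline.
Marlow and Everline and Sofia together hold 63% + 9% + 5% = 77% of Quillon, so Sofia controls Quillon.
So Sofia already controls Quillon before the transaction.
After the purchase, Sofia's direct stake in Everline rises to 30% + 62% = 92%, and Marlow's stake falls to 7%.
Sofia controlled Quillon already, so this is not a new person acquiring control; every other person's position is unchanged or reduced.
No new person acquires control, so the clause is not triggered.

No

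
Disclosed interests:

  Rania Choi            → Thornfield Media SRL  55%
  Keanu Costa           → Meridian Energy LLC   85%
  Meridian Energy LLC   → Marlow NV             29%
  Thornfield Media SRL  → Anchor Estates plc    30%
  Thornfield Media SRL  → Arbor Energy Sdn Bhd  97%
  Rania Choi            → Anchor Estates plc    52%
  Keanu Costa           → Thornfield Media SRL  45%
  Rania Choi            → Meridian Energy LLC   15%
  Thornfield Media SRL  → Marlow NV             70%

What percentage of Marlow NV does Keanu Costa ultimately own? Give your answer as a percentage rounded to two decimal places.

56.15%

Keanu reaches Marlow along 2 paths.
Via Meridian: 85% × 29% = 24.65%.
Via Thornfield: 45% × 70% = 31.5%.
Total: 24.65% + 31.5% = 56.15%.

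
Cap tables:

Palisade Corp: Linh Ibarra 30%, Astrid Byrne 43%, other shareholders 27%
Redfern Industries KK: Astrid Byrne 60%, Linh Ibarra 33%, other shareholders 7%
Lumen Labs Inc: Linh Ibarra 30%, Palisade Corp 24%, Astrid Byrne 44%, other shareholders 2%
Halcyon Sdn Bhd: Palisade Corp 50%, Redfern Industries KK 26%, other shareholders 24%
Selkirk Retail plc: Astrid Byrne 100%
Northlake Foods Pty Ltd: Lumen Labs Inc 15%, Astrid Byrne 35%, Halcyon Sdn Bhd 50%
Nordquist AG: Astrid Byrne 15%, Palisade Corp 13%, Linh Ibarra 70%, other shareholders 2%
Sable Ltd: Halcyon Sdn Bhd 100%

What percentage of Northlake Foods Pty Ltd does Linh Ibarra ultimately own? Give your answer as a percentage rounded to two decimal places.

17.37%

Linh reaches Northlake along 4 paths.
Via Lumen: 30% × 15% = 4.5%.
Via Palisade → Lumen: 30% × 24% × 15% = 1.08%.
Via Palisade → Halcyon: 30% × 50% × 50% = 7.5%.
Via Redfern → Halcyon: 33% × 26% × 50% = 4.29%.
Total: 4.5% + 1.08% + 7.5% + 4.29% = 17.37%.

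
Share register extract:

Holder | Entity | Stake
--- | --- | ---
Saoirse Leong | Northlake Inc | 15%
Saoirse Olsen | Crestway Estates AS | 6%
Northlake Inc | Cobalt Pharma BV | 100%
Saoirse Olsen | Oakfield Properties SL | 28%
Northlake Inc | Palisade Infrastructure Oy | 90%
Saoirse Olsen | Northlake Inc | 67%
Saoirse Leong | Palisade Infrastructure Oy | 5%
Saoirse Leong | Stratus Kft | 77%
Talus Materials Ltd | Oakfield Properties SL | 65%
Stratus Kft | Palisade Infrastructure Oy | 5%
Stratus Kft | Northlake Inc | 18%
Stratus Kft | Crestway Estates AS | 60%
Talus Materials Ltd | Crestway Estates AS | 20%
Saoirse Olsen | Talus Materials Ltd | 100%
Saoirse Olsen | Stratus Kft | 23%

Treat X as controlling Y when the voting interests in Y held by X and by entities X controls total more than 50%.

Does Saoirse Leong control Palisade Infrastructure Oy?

No

Saoirse Leong holds 77% of Stratus, so Saoirse Leong controls Stratus.
Stratus holds 60% of Crestway, so Saoirse Leong controls Crestway.
In Palisade, Saoirse Leong's side holds only 5% + 5% = 10%, not > 50%.
So Saoirse Leong does not control Palisade.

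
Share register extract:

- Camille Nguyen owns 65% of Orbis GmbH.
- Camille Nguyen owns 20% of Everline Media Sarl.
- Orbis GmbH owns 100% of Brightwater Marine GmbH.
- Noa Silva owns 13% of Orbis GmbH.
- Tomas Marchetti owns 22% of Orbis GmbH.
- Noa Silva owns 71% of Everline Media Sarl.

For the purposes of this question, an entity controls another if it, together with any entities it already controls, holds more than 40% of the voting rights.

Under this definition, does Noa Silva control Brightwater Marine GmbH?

Noa holds 71% of Everline, so Noa controls Everline.
Neither Noa nor any entity Noa controls holds any voting interest in Brightwater.
So Noa does not control Brightwater.

No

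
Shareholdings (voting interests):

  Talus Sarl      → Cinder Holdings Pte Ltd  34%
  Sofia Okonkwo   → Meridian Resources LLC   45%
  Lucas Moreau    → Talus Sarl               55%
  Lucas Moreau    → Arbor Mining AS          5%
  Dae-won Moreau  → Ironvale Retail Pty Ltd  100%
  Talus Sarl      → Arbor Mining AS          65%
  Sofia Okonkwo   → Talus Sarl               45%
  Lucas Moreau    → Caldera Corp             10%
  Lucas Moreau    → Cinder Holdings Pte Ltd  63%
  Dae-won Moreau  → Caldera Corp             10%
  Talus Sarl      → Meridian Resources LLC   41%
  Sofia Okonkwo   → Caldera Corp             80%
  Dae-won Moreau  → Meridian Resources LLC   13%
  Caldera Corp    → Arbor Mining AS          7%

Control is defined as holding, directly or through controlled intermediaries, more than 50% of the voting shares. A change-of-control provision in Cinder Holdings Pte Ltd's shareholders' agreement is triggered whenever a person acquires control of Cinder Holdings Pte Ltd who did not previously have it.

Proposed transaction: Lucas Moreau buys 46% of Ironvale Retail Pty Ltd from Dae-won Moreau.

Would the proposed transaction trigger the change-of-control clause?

No

The purchase adds only to Lucas's holdings (Dae-won's stake shrinks), so Lucas is the only person who could newly come to control Cinder.
Lucas holds 55% of Talus, so Lucas controls Talus.
Talus and Lucas together hold 34% + 63% = 97% of Cinder, so Lucas controls Cinder.
So Lucas already controls Cinder before the transaction.
After the purchase, Lucas holds 46% of Ironvale directly, and Dae-won's stake falls to 54%.
Lucas controlled Cinder already, so this is not a new person acquiring control; every other person's position is unchanged or reduced.
No new person acquires control, so the clause is not triggered.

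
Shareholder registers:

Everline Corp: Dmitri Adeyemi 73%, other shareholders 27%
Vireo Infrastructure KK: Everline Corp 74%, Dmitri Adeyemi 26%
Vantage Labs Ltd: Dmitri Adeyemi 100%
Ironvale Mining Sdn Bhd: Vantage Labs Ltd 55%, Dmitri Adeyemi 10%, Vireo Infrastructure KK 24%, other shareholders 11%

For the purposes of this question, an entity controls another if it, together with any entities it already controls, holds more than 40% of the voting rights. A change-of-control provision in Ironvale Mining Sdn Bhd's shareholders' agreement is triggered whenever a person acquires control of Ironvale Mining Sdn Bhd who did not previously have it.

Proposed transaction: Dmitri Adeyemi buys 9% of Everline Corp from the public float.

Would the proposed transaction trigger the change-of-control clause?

The purchase changes only Dmitri's holdings, so Dmitri is the only person who could newly come to control Ironvale.
Dmitri holds 73% of Everline, so Dmitri controls Everline.
Everline and Dmitri together hold 74% + 26% = 100% of Vireo, so Dmitri controls Vireo.
Dmitri holds 100% of Vantage, so Dmitri controls Vantage.
Vantage and Dmitri and Vireo together hold 55% + 10% + 24% = 89% of Ironvale, so Dmitri controls Ironvale.
So Dmitri already controls Ironvale before the transaction.
After the purchase, Dmitri's direct stake in Everline rises to 73% + 9% = 82%.
Dmitri controlled Ironvale already, so this is not a new person acquiring control; every other person's position is unchanged or reduced.
No new person acquires control, so the clause is not triggered.

No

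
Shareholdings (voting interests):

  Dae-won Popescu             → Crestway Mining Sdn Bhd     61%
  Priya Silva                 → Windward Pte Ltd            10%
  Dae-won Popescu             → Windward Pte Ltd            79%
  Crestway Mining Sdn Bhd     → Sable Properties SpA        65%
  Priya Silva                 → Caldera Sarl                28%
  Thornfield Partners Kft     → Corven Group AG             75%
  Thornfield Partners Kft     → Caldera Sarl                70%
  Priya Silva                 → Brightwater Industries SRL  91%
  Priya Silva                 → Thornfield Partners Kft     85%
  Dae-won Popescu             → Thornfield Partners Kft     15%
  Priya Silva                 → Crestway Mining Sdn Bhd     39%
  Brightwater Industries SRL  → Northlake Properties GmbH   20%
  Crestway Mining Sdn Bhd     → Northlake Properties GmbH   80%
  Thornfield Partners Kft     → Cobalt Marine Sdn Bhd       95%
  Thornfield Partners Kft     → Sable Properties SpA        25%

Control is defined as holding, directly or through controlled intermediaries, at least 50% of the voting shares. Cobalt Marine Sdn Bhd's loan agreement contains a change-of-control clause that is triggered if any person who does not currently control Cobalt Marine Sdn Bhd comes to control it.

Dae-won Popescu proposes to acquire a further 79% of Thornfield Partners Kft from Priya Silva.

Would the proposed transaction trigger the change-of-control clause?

The purchase adds only to Dae-won's holdings (Priya's stake shrinks), so Dae-won is the only person who could newly come to control Cobalt.
Dae-won holds 61% of Crestway, so Dae-won controls Crestway.
Dae-won holds 79% of Windward, so Dae-won controls Windward.
Crestway holds 65% of Sable, so Dae-won controls Sable.
Crestway holds 80% of Northlake, so Dae-won controls Northlake.
Neither Dae-won nor any entity Dae-won controls holds any voting interest in Cobalt.
So before the transaction, Dae-won does not control Cobalt.
After the purchase, Dae-won's direct stake in Thornfield rises to 15% + 79% = 94%, and Priya's stake falls to 6%.
Dae-won holds 94% of Thornfield, so Dae-won controls Thornfield.
Thornfield holds 95% of Cobalt, so Dae-won controls Cobalt.
Dae-won did not control Cobalt before and does after, so the clause is triggered.

Yes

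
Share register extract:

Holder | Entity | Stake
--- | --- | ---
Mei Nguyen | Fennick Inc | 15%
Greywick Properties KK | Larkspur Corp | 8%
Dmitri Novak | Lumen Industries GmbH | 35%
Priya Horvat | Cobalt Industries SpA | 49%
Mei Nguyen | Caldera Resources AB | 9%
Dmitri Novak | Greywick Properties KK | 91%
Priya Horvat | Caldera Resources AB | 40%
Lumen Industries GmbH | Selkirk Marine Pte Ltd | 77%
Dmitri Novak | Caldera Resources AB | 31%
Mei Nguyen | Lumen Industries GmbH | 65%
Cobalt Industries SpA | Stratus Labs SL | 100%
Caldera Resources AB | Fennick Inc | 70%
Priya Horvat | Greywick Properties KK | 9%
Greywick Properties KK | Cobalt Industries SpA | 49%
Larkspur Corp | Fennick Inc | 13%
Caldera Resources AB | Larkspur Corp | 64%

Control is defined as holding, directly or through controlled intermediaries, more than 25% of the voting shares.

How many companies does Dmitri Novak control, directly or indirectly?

8

Dmitri holds 91% of Greywick, so Dmitri controls Greywick.
Dmitri holds 31% of Caldera, so Dmitri controls Caldera.
Dmitri holds 35% of Lumen, so Dmitri controls Lumen.
Caldera and Greywick together hold 64% + 8% = 72% of Larkspur, so Dmitri controls Larkspur.
Greywick holds 49% of Cobalt, so Dmitri controls Cobalt.
Cobalt holds 100% of Stratus, so Dmitri controls Stratus.
Larkspur and Caldera together hold 13% + 70% = 83% of Fennick, so Dmitri controls Fennick.
Lumen holds 77% of Selkirk, so Dmitri controls Selkirk.
Dmitri controls 8 companies.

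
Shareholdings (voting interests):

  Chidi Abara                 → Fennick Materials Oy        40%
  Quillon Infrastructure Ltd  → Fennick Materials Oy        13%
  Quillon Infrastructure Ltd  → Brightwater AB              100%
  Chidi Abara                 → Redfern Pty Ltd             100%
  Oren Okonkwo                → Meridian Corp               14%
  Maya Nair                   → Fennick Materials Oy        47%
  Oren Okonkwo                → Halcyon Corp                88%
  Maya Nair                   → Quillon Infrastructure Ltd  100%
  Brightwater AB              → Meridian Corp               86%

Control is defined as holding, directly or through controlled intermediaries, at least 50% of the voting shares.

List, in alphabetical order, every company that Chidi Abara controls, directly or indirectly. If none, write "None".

Redfern Pty Ltd

Chidi holds 100% of Redfern, so Chidi controls Redfern.
No other company's threshold is met.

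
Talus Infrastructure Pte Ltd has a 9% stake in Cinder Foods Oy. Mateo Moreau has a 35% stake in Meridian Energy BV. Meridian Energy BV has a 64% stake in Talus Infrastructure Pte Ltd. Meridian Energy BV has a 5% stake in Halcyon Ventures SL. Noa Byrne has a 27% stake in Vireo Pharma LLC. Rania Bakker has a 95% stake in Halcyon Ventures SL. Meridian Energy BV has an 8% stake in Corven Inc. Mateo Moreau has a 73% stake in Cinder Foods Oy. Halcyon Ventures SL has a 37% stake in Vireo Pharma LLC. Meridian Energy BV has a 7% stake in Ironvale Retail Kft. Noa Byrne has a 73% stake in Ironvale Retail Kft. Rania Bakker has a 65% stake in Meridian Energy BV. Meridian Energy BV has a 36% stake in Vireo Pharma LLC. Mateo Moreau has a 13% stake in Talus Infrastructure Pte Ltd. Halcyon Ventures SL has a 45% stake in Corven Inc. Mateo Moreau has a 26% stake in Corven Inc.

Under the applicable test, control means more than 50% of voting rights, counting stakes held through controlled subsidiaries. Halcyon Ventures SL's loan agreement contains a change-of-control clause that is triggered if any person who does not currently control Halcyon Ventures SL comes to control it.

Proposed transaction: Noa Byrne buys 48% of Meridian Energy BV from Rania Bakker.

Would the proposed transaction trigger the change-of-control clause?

The purchase adds only to Noa's holdings (Rania's stake shrinks), so Noa is the only person who could newly come to control Halcyon.
Noa holds 73% of Ironvale, so Noa controls Ironvale.
Neither Noa nor any entity Noa controls holds any voting interest in Halcyon.
So before the transaction, Noa does not control Halcyon.
After the purchase, Noa holds 48% of Meridian directly, and Rania's stake falls to 17%.
Noa's side now holds 48% of Meridian, not > 50%, so Noa still does not control Meridian.
After the transaction, neither Noa nor any entity Noa controls holds a voting interest in Halcyon, so Noa still does not control it.
No new person acquires control, so the clause is not triggered.

No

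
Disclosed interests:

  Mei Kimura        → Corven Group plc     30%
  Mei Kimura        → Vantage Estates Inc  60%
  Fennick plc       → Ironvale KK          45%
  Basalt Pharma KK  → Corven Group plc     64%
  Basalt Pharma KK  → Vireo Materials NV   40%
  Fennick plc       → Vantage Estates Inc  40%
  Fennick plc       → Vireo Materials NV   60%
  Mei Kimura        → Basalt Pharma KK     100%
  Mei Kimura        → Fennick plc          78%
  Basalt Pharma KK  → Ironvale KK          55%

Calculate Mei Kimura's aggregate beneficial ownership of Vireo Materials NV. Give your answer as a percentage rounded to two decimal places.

Mei reaches Vireo along 2 paths.
Via Fennick: 78% × 60% = 46.8%.
Via Basalt: 100% × 40% = 40%.
Total: 46.8% + 40% = 86.8%.
Rounded: 86.80%.

86.80%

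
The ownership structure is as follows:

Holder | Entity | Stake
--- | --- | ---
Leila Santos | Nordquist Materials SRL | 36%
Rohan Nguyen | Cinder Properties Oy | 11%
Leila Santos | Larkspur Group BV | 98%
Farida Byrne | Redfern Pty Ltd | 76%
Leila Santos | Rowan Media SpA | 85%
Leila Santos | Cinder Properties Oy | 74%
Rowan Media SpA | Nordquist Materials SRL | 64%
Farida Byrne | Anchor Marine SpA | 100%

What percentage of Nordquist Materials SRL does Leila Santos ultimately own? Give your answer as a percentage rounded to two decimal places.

90.40%

Leila reaches Nordquist along 2 paths.
Via Rowan: 85% × 64% = 54.4%.
Direct stake: 36% = 36%.
Total: 54.4% + 36% = 90.4%.
Rounded: 90.40%.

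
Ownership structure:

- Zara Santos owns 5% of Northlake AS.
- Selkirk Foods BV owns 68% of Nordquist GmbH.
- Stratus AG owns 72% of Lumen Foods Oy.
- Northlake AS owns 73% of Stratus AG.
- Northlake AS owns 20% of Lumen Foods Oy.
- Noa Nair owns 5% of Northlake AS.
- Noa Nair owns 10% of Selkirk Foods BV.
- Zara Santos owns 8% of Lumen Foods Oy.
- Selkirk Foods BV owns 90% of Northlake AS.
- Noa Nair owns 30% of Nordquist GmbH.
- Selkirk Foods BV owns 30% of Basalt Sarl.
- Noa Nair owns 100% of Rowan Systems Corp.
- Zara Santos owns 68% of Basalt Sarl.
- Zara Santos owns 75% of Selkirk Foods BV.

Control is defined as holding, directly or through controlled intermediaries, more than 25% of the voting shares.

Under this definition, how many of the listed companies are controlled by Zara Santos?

Zara holds 75% of Selkirk, so Zara controls Selkirk.
Selkirk and Zara together hold 90% + 5% = 95% of Northlake, so Zara controls Northlake.
Zara and Selkirk together hold 68% + 30% = 98% of Basalt, so Zara controls Basalt.
Northlake holds 73% of Stratus, so Zara controls Stratus.
Selkirk holds 68% of Nordquist, so Zara controls Nordquist.
Zara and Northlake and Stratus together hold 8% + 20% + 72% = 100% of Lumen, so Zara controls Lumen.
No other company's threshold is met.
Zara controls 6 companies.

6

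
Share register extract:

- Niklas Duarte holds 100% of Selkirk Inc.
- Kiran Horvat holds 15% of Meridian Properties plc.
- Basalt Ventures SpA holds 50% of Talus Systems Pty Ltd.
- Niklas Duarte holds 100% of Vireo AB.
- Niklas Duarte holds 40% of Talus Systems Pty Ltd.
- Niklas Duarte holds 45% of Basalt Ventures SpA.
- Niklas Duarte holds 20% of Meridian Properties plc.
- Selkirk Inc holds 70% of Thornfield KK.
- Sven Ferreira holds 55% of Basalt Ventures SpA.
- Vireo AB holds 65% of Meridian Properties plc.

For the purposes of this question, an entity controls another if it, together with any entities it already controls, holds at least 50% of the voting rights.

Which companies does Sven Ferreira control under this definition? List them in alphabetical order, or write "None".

Sven holds 55% of Basalt, so Sven controls Basalt.
Basalt holds 50% of Talus, so Sven controls Talus.
No other company's threshold is met.

Basalt Ventures SpA, Talus Systems Pty Ltd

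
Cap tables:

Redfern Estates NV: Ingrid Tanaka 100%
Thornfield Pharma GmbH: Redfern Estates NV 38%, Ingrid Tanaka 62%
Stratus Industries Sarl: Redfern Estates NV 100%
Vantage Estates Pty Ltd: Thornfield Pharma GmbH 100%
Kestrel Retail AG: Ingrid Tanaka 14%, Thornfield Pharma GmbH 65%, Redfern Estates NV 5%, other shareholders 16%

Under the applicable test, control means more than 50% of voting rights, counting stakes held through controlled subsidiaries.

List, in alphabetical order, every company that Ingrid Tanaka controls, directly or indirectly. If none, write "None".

Kestrel Retail AG, Redfern Estates NV, Stratus Industries Sarl, Thornfield Pharma GmbH, Vantage Estates Pty Ltd

Ingrid holds 100% of Redfern, so Ingrid controls Redfern.
Redfern and Ingrid together hold 38% + 62% = 100% of Thornfield, so Ingrid controls Thornfield.
Redfern holds 100% of Stratus, so Ingrid controls Stratus.
Thornfield holds 100% of Vantage, so Ingrid controls Vantage.
Ingrid and Thornfield and Redfern together hold 14% + 65% + 5% = 84% of Kestrel, so Ingrid controls Kestrel.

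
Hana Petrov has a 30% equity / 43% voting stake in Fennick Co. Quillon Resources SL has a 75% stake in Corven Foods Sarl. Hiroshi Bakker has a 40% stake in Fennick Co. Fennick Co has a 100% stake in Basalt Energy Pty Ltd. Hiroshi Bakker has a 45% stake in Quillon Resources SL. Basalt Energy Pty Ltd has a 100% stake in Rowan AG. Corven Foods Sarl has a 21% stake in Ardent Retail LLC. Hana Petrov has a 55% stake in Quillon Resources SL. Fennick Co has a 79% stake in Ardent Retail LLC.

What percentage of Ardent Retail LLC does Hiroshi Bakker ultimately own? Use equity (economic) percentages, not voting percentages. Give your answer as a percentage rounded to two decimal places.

Hiroshi reaches Ardent along 2 paths.
Via Fennick: 40% × 79% = 31.6%.
Via Quillon → Corven: 45% × 75% × 21% = 7.0875%.
Total: 31.6% + 7.0875% = 38.6875%.
Rounded: 38.69%.

38.69%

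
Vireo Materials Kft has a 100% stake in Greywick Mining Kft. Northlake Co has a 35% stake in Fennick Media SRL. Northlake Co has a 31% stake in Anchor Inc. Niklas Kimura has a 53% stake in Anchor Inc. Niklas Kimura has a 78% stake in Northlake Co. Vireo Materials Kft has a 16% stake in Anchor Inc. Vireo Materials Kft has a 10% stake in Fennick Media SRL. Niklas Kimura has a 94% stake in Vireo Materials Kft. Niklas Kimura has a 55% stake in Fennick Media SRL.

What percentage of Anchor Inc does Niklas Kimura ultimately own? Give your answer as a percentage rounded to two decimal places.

Niklas reaches Anchor along 3 paths.
Direct stake: 53% = 53%.
Via Vireo: 94% × 16% = 15.04%.
Via Northlake: 78% × 31% = 24.18%.
Total: 53% + 15.04% + 24.18% = 92.22%.

92.22%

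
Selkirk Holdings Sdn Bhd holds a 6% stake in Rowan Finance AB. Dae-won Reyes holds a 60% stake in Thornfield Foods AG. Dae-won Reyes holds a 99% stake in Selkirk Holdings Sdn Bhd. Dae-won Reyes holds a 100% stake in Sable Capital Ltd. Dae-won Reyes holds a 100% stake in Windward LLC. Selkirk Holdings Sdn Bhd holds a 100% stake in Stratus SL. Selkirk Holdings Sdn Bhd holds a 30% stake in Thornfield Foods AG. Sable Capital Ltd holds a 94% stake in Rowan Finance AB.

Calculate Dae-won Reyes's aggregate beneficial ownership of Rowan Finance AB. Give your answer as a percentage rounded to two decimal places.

Dae-won reaches Rowan along 2 paths.
Via Selkirk: 99% × 6% = 5.94%.
Via Sable: 100% × 94% = 94%.
Total: 5.94% + 94% = 99.94%.

99.94%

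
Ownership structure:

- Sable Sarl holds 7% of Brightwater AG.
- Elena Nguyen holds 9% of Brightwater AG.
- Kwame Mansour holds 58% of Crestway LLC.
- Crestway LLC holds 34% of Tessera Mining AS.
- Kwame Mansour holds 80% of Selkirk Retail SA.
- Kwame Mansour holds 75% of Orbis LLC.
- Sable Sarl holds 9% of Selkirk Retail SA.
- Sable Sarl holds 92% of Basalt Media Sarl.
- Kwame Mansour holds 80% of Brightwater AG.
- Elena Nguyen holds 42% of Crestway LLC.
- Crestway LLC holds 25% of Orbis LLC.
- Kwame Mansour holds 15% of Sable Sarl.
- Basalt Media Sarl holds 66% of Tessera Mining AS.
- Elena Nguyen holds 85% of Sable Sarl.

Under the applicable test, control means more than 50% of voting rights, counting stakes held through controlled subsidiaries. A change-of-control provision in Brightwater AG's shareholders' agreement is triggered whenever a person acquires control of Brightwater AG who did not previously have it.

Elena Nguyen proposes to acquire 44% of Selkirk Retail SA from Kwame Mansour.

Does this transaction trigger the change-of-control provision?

The purchase adds only to Elena's holdings (Kwame's stake shrinks), so Elena is the only person who could newly come to control Brightwater.
Elena holds 85% of Sable, so Elena controls Sable.
Sable holds 92% of Basalt, so Elena controls Basalt.
Basalt holds 66% of Tessera, so Elena controls Tessera.
In Brightwater, Elena's side holds only 7% + 9% = 16%, not > 50%.
So before the transaction, Elena does not control Brightwater.
After the purchase, Elena holds 44% of Selkirk directly, and Kwame's stake falls to 36%.
Sable and Elena together hold 9% + 44% = 53% of Selkirk, so Elena controls Selkirk.
After the transaction, Elena's side holds 7% + 9% = 16% of Brightwater, not > 50%, so Elena still does not control Brightwater.
No new person acquires control, so the clause is not triggered.

No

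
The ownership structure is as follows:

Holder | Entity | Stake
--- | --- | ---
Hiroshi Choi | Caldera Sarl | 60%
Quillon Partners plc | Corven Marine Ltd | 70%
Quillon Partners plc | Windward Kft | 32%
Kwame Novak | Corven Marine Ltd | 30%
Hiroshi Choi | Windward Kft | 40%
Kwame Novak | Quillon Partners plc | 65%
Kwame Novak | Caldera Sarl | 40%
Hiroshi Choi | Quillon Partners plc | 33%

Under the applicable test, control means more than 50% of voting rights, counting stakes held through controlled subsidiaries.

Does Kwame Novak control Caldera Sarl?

No

Kwame holds 65% of Quillon, so Kwame controls Quillon.
Quillon and Kwame together hold 70% + 30% = 100% of Corven, so Kwame controls Corven.
In Caldera, Kwame's side holds only 40%, not > 50%.
So Kwame does not control Caldera.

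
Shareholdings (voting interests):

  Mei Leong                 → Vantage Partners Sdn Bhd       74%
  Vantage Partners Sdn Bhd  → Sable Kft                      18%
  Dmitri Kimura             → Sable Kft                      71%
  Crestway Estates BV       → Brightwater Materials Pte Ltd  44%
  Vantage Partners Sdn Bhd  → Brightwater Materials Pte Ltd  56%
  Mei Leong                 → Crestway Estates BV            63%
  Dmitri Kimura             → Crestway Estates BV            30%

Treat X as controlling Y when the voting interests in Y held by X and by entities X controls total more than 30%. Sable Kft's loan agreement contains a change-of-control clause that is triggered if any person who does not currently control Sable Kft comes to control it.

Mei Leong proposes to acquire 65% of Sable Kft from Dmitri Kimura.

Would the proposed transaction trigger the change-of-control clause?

Yes

The purchase adds only to Mei's holdings (Dmitri's stake shrinks), so Mei is the only person who could newly come to control Sable.
Mei holds 74% of Vantage, so Mei controls Vantage.
Mei holds 63% of Crestway, so Mei controls Crestway.
Vantage and Crestway together hold 56% + 44% = 100% of Brightwater, so Mei controls Brightwater.
In Sable, Mei's side holds only 18%, not > 30%.
So before the transaction, Mei does not control Sable.
After the purchase, Mei holds 65% of Sable directly, and Dmitri's stake falls to 6%.
Vantage and Mei together hold 18% + 65% = 83% of Sable, so Mei controls Sable.
Mei did not control Sable before and does after, so the clause is triggered.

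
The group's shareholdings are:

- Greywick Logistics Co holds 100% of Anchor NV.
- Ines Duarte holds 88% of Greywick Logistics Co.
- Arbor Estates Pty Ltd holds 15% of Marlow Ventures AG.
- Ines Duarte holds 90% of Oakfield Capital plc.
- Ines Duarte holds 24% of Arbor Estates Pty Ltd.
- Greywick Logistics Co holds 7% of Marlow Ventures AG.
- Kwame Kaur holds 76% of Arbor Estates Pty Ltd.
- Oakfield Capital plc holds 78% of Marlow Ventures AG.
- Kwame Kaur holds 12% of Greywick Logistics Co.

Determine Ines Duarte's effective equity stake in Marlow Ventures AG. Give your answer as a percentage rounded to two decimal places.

Ines reaches Marlow along 3 paths.
Via Arbor: 24% × 15% = 3.6%.
Via Greywick: 88% × 7% = 6.16%.
Via Oakfield: 90% × 78% = 70.2%.
Total: 3.6% + 6.16% + 70.2% = 79.96%.

79.96%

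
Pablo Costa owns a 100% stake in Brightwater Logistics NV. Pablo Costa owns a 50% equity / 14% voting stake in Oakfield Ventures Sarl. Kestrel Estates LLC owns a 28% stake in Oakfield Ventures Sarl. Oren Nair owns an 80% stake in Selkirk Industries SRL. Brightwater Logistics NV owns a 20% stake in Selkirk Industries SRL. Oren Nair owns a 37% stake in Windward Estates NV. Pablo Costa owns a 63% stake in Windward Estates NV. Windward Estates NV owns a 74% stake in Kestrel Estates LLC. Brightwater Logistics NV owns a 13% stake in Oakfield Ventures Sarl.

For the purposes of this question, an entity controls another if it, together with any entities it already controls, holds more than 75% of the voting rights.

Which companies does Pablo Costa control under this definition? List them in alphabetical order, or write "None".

Brightwater Logistics NV

Pablo holds 100% of Brightwater, so Pablo controls Brightwater.
No other company's threshold is met.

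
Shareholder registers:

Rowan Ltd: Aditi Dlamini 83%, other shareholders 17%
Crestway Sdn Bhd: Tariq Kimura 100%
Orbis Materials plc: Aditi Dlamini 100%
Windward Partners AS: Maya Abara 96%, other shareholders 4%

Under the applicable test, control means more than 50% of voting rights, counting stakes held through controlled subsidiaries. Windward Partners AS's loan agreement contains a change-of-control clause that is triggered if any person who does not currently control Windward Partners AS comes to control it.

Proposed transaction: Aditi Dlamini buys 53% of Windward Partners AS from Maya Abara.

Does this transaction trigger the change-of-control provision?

The purchase adds only to Aditi's holdings (Maya's stake shrinks), so Aditi is the only person who could newly come to control Windward.
Aditi holds 83% of Rowan, so Aditi controls Rowan.
Aditi holds 100% of Orbis, so Aditi controls Orbis.
Neither Aditi nor any entity Aditi controls holds any voting interest in Windward.
So before the transaction, Aditi does not control Windward.
After the purchase, Aditi holds 53% of Windward directly, and Maya's stake falls to 43%.
Aditi holds 53% of Windward, so Aditi controls Windward.
Aditi did not control Windward before and does after, so the clause is triggered.

Yes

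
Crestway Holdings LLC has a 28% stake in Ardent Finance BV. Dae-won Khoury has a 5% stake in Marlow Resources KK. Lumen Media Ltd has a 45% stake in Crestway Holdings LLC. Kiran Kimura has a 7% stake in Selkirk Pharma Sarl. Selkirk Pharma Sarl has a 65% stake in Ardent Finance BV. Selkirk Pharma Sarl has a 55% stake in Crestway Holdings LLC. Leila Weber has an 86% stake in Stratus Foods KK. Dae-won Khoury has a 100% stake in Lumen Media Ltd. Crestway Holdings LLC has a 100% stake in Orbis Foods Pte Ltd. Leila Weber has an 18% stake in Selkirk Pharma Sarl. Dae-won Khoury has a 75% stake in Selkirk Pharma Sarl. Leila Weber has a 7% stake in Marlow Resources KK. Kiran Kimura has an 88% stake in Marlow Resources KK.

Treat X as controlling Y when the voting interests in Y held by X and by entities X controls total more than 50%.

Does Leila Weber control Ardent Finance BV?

No

Leila holds 86% of Stratus, so Leila controls Stratus.
Neither Leila nor any entity Leila controls holds any voting interest in Ardent.
So Leila does not control Ardent.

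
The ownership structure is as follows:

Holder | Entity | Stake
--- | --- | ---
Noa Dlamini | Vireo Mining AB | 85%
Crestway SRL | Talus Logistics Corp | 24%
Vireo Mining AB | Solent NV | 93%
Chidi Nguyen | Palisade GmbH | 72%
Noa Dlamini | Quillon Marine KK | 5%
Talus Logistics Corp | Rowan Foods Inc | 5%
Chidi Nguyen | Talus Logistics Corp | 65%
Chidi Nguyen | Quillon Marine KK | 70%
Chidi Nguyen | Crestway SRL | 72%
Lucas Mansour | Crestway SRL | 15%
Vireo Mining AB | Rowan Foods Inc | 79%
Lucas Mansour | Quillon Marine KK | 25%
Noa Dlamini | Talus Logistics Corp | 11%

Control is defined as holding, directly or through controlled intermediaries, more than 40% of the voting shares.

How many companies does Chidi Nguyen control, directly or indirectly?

4

Chidi holds 70% of Quillon, so Chidi controls Quillon.
Chidi holds 72% of Crestway, so Chidi controls Crestway.
Crestway and Chidi together hold 24% + 65% = 89% of Talus, so Chidi controls Talus.
Chidi holds 72% of Palisade, so Chidi controls Palisade.
No other company's threshold is met.
Chidi controls 4 companies.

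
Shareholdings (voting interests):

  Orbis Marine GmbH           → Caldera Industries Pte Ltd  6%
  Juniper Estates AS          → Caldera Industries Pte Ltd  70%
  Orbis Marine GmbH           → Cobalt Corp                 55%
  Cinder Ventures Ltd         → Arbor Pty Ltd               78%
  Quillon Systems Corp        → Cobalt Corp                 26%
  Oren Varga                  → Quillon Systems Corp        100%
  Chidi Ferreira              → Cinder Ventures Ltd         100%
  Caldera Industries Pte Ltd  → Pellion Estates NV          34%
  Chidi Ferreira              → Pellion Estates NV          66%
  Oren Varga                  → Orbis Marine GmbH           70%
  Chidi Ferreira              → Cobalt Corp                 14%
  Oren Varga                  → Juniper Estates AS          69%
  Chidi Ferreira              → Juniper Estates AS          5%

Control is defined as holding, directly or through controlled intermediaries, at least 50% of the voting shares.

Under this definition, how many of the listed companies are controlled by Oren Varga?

Oren holds 69% of Juniper, so Oren controls Juniper.
Oren holds 70% of Orbis, so Oren controls Orbis.
Juniper and Orbis together hold 70% + 6% = 76% of Caldera, so Oren controls Caldera.
Oren holds 100% of Quillon, so Oren controls Quillon.
Orbis and Quillon together hold 55% + 26% = 81% of Cobalt, so Oren controls Cobalt.
No other company's threshold is met.
Oren controls 5 companies.

5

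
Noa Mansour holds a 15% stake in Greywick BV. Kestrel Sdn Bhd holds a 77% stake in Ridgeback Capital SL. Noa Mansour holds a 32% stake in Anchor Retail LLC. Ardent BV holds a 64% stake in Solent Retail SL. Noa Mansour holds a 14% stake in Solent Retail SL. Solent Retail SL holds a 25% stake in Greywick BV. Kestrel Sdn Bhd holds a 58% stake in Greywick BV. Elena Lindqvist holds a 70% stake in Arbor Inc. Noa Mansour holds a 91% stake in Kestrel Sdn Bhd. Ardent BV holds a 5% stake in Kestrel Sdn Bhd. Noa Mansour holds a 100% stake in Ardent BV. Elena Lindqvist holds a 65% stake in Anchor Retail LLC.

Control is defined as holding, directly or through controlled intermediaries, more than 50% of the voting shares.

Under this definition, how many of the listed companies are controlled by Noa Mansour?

Noa holds 100% of Ardent, so Noa controls Ardent.
Ardent and Noa together hold 5% + 91% = 96% of Kestrel, so Noa controls Kestrel.
Noa and Ardent together hold 14% + 64% = 78% of Solent, so Noa controls Solent.
Solent and Noa and Kestrel together hold 25% + 15% + 58% = 98% of Greywick, so Noa controls Greywick.
Kestrel holds 77% of Ridgeback, so Noa controls Ridgeback.
No other company's threshold is met.
Noa controls 5 companies.

5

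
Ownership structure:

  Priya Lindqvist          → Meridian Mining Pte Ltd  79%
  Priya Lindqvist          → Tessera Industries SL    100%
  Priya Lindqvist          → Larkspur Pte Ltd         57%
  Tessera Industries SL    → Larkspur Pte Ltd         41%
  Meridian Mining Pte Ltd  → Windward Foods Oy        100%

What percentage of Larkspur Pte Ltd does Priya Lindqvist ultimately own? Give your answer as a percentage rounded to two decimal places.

98.00%

Priya reaches Larkspur along 2 paths.
Direct stake: 57% = 57%.
Via Tessera: 100% × 41% = 41%.
Total: 57% + 41% = 98%.
Rounded: 98.00%.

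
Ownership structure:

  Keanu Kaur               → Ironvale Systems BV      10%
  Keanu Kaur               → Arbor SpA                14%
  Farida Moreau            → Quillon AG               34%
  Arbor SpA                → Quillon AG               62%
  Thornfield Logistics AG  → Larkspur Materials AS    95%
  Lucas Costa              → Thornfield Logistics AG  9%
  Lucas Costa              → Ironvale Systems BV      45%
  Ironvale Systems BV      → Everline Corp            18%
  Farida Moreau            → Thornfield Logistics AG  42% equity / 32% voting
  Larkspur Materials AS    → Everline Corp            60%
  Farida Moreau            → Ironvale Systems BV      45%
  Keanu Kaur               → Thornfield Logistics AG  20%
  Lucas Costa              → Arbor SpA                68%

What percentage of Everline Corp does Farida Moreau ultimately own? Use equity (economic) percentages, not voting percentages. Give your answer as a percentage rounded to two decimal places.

Farida reaches Everline along 2 paths.
Via Ironvale: 45% × 18% = 8.1%.
Via Thornfield → Larkspur: 42% × 95% × 60% = 23.94%.
Total: 8.1% + 23.94% = 32.04%.

32.04%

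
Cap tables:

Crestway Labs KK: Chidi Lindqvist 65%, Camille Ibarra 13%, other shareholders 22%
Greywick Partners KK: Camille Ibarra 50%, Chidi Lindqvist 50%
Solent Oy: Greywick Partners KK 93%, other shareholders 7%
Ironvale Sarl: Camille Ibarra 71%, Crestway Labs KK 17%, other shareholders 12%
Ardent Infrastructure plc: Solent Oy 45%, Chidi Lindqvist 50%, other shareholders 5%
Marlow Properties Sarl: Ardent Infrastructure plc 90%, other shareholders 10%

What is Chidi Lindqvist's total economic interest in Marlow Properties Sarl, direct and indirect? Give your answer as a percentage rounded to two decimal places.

63.83%

Chidi reaches Marlow along 2 paths.
Via Greywick → Solent → Ardent: 50% × 93% × 45% × 90% = 18.8325%.
Via Ardent: 50% × 90% = 45%.
Total: 18.8325% + 45% = 63.8325%.
Rounded: 63.83%.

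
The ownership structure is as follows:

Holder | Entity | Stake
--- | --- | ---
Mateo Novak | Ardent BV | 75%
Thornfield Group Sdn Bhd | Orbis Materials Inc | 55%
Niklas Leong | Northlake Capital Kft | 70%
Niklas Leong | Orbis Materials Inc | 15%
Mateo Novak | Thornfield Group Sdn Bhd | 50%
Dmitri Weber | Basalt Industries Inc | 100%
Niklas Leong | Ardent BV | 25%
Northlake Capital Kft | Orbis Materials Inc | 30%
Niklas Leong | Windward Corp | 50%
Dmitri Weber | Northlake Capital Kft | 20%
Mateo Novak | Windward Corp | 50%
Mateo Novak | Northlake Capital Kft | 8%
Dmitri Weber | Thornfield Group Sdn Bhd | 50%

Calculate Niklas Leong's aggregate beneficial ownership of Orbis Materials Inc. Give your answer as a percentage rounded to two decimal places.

Niklas reaches Orbis along 2 paths.
Via Northlake: 70% × 30% = 21%.
Direct stake: 15% = 15%.
Total: 21% + 15% = 36%.
Rounded: 36.00%.

36.00%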